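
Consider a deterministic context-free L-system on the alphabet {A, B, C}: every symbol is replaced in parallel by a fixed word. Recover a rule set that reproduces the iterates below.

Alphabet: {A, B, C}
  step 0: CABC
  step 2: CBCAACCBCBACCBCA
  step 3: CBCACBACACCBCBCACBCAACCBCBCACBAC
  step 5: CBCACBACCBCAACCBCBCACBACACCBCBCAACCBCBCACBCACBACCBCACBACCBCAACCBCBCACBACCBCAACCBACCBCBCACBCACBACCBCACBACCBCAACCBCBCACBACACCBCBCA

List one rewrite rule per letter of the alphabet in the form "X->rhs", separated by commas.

  step 2 ⇒ step 3: CBCAACCBCBACCBCA ⇒ CB·CA·CB·AC·AC·CB·CB·CA·CB·CA·AC·CB·CB·CA·CB·AC
    A ↦ AC
    B ↦ CA
    C ↦ CB

A->AC, B->CA, C->CB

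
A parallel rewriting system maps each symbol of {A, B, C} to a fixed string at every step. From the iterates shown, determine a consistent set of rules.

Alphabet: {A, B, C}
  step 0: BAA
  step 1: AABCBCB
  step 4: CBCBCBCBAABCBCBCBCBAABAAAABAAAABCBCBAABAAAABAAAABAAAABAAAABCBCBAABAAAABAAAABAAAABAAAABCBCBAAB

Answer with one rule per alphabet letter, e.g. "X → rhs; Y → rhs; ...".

A->CB, B->AAB, C->AA

  step 0 ⇒ step 1: BAA ⇒ AAB·CB·CB
    A ↦ CB
    B ↦ AAB
    C ↦ AA  (constrained at step 1)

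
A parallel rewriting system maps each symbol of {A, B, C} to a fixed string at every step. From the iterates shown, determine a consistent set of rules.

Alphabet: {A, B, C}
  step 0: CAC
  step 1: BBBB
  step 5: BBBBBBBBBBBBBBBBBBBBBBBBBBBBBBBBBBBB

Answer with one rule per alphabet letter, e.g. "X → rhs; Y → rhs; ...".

  step 0 ⇒ step 1: CAC ⇒ B·BB·B
    A ↦ BB
    C ↦ B
    B ↦ AC  (constrained at step 1)

A->BB, B->AC, C->B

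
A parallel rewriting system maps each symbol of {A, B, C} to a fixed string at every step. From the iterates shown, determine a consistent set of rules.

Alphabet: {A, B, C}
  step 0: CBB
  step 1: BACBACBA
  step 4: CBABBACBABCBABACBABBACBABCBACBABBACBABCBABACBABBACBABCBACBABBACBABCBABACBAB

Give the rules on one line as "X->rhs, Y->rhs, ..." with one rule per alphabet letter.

A->B, B->CBA, C->BA

  step 0 ⇒ step 1: CBB ⇒ BA·CBA·CBA
    B ↦ CBA
    C ↦ BA
    A ↦ B  (constrained at step 1)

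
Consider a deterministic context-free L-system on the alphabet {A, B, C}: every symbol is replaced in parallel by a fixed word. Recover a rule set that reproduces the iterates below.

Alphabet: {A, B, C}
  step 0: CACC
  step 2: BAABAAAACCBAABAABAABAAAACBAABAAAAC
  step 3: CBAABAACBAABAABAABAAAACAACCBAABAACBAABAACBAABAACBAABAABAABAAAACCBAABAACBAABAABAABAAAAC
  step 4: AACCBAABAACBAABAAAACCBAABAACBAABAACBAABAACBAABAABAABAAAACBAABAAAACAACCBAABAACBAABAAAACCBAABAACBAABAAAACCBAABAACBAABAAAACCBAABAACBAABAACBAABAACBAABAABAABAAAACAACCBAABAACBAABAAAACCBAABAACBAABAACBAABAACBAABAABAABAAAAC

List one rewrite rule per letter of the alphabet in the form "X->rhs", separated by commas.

  step 3 ⇒ step 4: CBAABAACBAABAABAABAAAACAACCBAABAACBAABAACBAABAACBAABAABAABAAAACCBAABAACBAABAABAABAAAAC ⇒ AAC·C·BAA·BAA·C·BAA·BAA·AAC·C·BAA·BAA·C·BAA·BAA·C·BAA·BAA·C·BAA·BAA·BAA·BAA·AAC·BAA·BAA·AAC·AAC·C·BAA·BAA·C·BAA·BAA·AAC·C·BAA·BAA·C·BAA·BAA·AAC·C·BAA·BAA·C·BAA·BAA·AAC·C·BAA·BAA·C·BAA·BAA·C·BAA·BAA·C·BAA·BAA·BAA·BAA·AAC·AAC·C·BAA·BAA·C·BAA·BAA·AAC·C·BAA·BAA·C·BAA·BAA·C·BAA·BAA·C·BAA·BAA·BAA·BAA·AAC
    A ↦ BAA
    B ↦ C
    C ↦ AAC

A->BAA, B->C, C->AAC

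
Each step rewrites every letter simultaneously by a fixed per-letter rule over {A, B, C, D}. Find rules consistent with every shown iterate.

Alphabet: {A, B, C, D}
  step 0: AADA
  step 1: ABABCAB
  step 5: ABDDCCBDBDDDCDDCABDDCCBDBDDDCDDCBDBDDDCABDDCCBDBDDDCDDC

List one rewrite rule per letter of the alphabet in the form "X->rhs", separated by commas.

  step 0 ⇒ step 1: AADA ⇒ AB·AB·C·AB
    A ↦ AB
    D ↦ C
    B ↦ DD  (constrained at step 1)
    C ↦ BD  (constrained at step 1)

A->AB, B->DD, C->BD, D->C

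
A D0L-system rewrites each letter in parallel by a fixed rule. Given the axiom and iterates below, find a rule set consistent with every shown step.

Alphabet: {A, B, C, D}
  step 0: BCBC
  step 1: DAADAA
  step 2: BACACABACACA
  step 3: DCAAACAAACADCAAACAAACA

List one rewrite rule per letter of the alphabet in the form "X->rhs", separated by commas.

A->CA, B->D, C->AA, D->BA

  step 2 ⇒ step 3: BACACABACACA ⇒ D·CA·AA·CA·AA·CA·D·CA·AA·CA·AA·CA
    A ↦ CA
    B ↦ D
    C ↦ AA
  step 1 ⇒ step 2: DAADAA ⇒ BA·CA·CA·BA·CA·CA
    D ↦ BA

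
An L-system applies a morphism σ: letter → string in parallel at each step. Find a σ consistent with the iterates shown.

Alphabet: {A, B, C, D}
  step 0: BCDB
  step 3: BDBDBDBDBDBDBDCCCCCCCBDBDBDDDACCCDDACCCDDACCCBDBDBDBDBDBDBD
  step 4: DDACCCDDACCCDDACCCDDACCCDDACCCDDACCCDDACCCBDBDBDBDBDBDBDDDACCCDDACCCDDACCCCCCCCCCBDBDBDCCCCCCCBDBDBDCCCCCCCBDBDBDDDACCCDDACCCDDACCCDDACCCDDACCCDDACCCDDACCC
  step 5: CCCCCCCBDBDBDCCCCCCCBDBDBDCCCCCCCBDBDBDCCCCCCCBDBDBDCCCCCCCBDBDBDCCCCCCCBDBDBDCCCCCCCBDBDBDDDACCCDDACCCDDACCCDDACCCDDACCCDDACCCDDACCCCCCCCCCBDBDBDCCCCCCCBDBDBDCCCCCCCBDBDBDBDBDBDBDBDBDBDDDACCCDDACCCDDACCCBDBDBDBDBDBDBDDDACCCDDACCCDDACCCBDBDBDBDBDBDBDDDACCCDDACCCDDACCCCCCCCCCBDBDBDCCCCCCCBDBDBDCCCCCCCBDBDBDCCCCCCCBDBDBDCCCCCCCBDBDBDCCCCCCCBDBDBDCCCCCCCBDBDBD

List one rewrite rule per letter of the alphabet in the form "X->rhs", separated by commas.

  step 4 ⇒ step 5: DDACCCDDACCCDDACCCDDACCCDDACCCDDACCCDDACCCBDBDBDBDBDBDBDDDACCCDDACCCDDACCCCCCCCCCBDBDBDCCCCCCCBDBDBDCCCCCCCBDBDBDDDACCCDDACCCDDACCCDDACCCDDACCCDDACCCDDACCC ⇒ CCC·CCC·C·BD·BD·BD·CCC·CCC·C·BD·BD·BD·CCC·CCC·C·BD·BD·BD·CCC·CCC·C·BD·BD·BD·CCC·CCC·C·BD·BD·BD·CCC·CCC·C·BD·BD·BD·CCC·CCC·C·BD·BD·BD·DDA·CCC·DDA·CCC·DDA·CCC·DDA·CCC·DDA·CCC·DDA·CCC·DDA·CCC·CCC·CCC·C·BD·BD·BD·CCC·CCC·C·BD·BD·BD·CCC·CCC·C·BD·BD·BD·BD·BD·BD·BD·BD·BD·BD·DDA·CCC·DDA·CCC·DDA·CCC·BD·BD·BD·BD·BD·BD·BD·DDA·CCC·DDA·CCC·DDA·CCC·BD·BD·BD·BD·BD·BD·BD·DDA·CCC·DDA·CCC·DDA·CCC·CCC·CCC·C·BD·BD·BD·CCC·CCC·C·BD·BD·BD·CCC·CCC·C·BD·BD·BD·CCC·CCC·C·BD·BD·BD·CCC·CCC·C·BD·BD·BD·CCC·CCC·C·BD·BD·BD·CCC·CCC·C·BD·BD·BD
    A ↦ C
    B ↦ DDA
    C ↦ BD
    D ↦ CCC

A->C, B->DDA, C->BD, D->CCC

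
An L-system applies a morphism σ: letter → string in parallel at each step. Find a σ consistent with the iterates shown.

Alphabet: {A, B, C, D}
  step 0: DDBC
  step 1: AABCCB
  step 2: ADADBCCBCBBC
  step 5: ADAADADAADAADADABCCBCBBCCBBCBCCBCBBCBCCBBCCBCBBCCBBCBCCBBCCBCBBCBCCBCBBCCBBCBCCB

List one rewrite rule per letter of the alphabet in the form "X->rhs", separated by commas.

  step 1 ⇒ step 2: AABCCB ⇒ AD·AD·BC·CB·CB·BC
    A ↦ AD
    B ↦ BC
    C ↦ CB
  step 0 ⇒ step 1: DDBC ⇒ A·A·BC·CB
    D ↦ A

A->AD, B->BC, C->CB, D->A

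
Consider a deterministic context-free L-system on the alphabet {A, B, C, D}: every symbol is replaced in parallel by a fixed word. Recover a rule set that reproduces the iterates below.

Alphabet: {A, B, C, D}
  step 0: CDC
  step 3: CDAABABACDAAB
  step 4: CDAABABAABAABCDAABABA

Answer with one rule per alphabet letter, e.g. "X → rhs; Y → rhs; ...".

A->AB, B->A, C->CD, D->A

  step 3 ⇒ step 4: CDAABABACDAAB ⇒ CD·A·AB·AB·A·AB·A·AB·CD·A·AB·AB·A
    A ↦ AB
    B ↦ A
    C ↦ CD
    D ↦ A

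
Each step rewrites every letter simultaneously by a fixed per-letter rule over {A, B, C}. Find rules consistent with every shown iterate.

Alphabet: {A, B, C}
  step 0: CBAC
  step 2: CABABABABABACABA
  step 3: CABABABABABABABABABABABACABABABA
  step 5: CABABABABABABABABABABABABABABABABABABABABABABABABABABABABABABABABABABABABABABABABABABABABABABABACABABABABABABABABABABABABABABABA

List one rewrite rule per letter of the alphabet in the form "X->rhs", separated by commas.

  step 2 ⇒ step 3: CABABABABABACABA ⇒ CA·BA·BA·BA·BA·BA·BA·BA·BA·BA·BA·BA·CA·BA·BA·BA
    A ↦ BA
    B ↦ BA
    C ↦ CA

A->BA, B->BA, C->CA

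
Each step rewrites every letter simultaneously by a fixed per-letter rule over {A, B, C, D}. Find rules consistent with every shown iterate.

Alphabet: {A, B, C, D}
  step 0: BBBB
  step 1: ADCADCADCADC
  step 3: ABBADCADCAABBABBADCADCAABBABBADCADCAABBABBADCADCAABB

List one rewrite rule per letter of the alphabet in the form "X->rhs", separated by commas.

A->ABB, B->ADC, C->A, D->C

  step 0 ⇒ step 1: BBBB ⇒ ADC·ADC·ADC·ADC
    B ↦ ADC
    A ↦ ABB  (constrained at step 1)
    C ↦ A  (constrained at step 1)
    D ↦ C  (constrained at step 1)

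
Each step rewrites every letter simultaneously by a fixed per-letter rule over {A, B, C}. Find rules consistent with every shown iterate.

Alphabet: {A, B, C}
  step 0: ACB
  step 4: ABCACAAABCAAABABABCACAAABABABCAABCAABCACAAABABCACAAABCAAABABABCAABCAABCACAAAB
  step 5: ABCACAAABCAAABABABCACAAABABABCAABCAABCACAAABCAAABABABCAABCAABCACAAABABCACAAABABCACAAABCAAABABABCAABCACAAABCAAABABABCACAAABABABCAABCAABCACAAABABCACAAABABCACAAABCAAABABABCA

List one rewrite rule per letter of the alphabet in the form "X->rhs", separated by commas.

  step 4 ⇒ step 5: ABCACAAABCAAABABABCACAAABABABCAABCAABCACAAABABCACAAABCAAABABABCAABCAABCACAAAB ⇒ AB·CA·CAA·AB·CAA·AB·AB·AB·CA·CAA·AB·AB·AB·CA·AB·CA·AB·CA·CAA·AB·CAA·AB·AB·AB·CA·AB·CA·AB·CA·CAA·AB·AB·CA·CAA·AB·AB·CA·CAA·AB·CAA·AB·AB·AB·CA·AB·CA·CAA·AB·CAA·AB·AB·AB·CA·CAA·AB·AB·AB·CA·AB·CA·AB·CA·CAA·AB·AB·CA·CAA·AB·AB·CA·CAA·AB·CAA·AB·AB·AB·CA
    A ↦ AB
    B ↦ CA
    C ↦ CAA

A->AB, B->CA, C->CAA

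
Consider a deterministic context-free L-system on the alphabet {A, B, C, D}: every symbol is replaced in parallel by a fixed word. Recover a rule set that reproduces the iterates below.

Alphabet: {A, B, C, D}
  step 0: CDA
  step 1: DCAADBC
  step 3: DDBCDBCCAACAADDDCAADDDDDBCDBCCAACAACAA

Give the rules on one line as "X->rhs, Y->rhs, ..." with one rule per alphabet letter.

  step 0 ⇒ step 1: CDA ⇒ D·CAA·DBC
    A ↦ DBC
    C ↦ D
    D ↦ CAA
    B ↦ DD  (constrained at step 1)

A->DBC, B->DD, C->D, D->CAA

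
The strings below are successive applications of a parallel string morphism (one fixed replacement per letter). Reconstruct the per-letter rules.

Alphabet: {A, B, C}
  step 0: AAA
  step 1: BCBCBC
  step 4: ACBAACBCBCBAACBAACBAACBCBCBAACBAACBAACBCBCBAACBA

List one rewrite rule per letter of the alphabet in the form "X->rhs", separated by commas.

A->BC, B->AC, C->BA

  step 0 ⇒ step 1: AAA ⇒ BC·BC·BC
    A ↦ BC
    B ↦ AC  (constrained at step 1)
    C ↦ BA  (constrained at step 1)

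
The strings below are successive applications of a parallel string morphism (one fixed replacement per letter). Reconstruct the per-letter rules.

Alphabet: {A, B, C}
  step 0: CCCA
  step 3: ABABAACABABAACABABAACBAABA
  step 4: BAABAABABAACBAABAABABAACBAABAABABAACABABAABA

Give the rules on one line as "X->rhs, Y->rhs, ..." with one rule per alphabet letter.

  step 3 ⇒ step 4: ABABAACABABAACABABAACBAABA ⇒ BA·A·BA·A·BA·BA·AC·BA·A·BA·A·BA·BA·AC·BA·A·BA·A·BA·BA·AC·A·BA·BA·A·BA
    A ↦ BA
    B ↦ A
    C ↦ AC

A->BA, B->A, C->AC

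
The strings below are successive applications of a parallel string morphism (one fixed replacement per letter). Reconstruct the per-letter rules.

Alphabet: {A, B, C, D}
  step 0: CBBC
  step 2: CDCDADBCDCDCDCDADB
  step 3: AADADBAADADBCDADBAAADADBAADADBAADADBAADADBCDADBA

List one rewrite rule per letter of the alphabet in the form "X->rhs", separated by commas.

  step 2 ⇒ step 3: CDCDADBCDCDCDCDADB ⇒ AAD·ADB·AAD·ADB·CD·ADB·A·AAD·ADB·AAD·ADB·AAD·ADB·AAD·ADB·CD·ADB·A
    A ↦ CD
    B ↦ A
    C ↦ AAD
    D ↦ ADB

A->CD, B->A, C->AAD, D->ADB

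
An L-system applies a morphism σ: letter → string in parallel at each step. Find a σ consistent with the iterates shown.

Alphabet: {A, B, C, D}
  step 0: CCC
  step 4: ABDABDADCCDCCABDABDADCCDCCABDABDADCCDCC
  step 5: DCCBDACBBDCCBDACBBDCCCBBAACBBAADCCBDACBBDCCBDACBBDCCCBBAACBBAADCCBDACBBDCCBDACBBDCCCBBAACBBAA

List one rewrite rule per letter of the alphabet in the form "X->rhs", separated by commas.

A->DCC, B->BDA, C->A, D->CBB

  step 4 ⇒ step 5: ABDABDADCCDCCABDABDADCCDCCABDABDADCCDCC ⇒ DCC·BDA·CBB·DCC·BDA·CBB·DCC·CBB·A·A·CBB·A·A·DCC·BDA·CBB·DCC·BDA·CBB·DCC·CBB·A·A·CBB·A·A·DCC·BDA·CBB·DCC·BDA·CBB·DCC·CBB·A·A·CBB·A·A
    A ↦ DCC
    B ↦ BDA
    C ↦ A
    D ↦ CBB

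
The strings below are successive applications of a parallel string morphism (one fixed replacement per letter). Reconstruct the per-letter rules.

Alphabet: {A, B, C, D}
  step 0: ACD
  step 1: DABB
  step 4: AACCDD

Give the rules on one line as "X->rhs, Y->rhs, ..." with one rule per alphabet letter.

A->D, B->C, C->A, D->BB

  step 0 ⇒ step 1: ACD ⇒ D·A·BB
    A ↦ D
    C ↦ A
    D ↦ BB
    B ↦ C  (constrained at step 1)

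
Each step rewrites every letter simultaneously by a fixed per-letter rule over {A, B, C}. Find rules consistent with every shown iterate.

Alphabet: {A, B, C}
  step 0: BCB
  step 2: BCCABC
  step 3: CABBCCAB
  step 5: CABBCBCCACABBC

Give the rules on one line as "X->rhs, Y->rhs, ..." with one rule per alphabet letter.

A->C, B->CA, C->B

  step 2 ⇒ step 3: BCCABC ⇒ CA·B·B·C·CA·B
    A ↦ C
    B ↦ CA
    C ↦ B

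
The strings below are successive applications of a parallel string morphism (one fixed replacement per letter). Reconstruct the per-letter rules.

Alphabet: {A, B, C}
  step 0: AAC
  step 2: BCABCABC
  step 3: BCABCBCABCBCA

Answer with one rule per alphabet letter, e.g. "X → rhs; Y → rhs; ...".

  step 2 ⇒ step 3: BCABCABC ⇒ BC·A·BC·BC·A·BC·BC·A
    A ↦ BC
    B ↦ BC
    C ↦ A

A->BC, B->BC, C->A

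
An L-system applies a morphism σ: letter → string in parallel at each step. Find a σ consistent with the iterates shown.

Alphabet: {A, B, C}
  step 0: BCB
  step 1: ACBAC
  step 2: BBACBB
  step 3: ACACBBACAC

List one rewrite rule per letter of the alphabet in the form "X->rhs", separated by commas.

A->B, B->AC, C->B

  step 2 ⇒ step 3: BBACBB ⇒ AC·AC·B·B·AC·AC
    A ↦ B
    B ↦ AC
    C ↦ B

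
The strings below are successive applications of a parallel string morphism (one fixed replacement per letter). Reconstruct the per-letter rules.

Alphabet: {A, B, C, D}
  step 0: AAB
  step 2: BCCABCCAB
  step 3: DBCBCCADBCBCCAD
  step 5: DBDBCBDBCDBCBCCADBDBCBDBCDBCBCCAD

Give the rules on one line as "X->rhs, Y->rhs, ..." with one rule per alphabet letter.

  step 2 ⇒ step 3: BCCABCCAB ⇒ D·BC·BC·CA·D·BC·BC·CA·D
    A ↦ CA
    B ↦ D
    C ↦ BC
    D ↦ B  (constrained at step 3)

A->CA, B->D, C->BC, D->B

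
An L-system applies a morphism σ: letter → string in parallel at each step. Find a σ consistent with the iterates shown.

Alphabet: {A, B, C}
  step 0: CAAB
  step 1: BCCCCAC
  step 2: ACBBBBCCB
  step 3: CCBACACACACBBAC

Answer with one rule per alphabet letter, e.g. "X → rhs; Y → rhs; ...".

  step 2 ⇒ step 3: ACBBBBCCB ⇒ CC·B·AC·AC·AC·AC·B·B·AC
    A ↦ CC
    B ↦ AC
    C ↦ B

A->CC, B->AC, C->B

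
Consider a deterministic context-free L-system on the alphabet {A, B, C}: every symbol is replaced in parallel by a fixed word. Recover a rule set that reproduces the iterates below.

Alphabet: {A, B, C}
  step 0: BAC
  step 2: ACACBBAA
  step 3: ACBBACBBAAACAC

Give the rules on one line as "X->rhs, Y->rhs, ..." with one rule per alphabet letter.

A->AC, B->A, C->BB

  step 2 ⇒ step 3: ACACBBAA ⇒ AC·BB·AC·BB·A·A·AC·AC
    A ↦ AC
    B ↦ A
    C ↦ BB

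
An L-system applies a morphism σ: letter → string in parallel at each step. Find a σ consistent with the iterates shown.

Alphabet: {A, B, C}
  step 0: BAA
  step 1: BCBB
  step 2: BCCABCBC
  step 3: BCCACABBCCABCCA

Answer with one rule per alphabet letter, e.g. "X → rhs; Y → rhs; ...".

A->B, B->BC, C->CA

  step 2 ⇒ step 3: BCCABCBC ⇒ BC·CA·CA·B·BC·CA·BC·CA
    A ↦ B
    B ↦ BC
    C ↦ CA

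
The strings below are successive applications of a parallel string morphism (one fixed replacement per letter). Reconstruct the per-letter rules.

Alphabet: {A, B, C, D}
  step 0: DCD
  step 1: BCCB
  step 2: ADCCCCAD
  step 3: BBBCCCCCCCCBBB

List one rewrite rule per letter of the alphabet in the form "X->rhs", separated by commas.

  step 2 ⇒ step 3: ADCCCCAD ⇒ BB·B·CC·CC·CC·CC·BB·B
    A ↦ BB
    C ↦ CC
    D ↦ B
  step 1 ⇒ step 2: BCCB ⇒ AD·CC·CC·AD
    B ↦ AD

A->BB, B->AD, C->CC, D->B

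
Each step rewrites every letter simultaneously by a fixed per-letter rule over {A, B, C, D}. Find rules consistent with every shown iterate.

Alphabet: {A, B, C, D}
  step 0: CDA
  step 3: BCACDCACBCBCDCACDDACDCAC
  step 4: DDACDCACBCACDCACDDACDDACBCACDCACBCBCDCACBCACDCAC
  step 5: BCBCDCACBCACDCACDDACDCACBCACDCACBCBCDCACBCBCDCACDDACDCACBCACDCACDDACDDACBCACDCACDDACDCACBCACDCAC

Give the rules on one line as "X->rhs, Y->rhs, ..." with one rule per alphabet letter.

A->DC, B->DD, C->AC, D->BC

  step 4 ⇒ step 5: DDACDCACBCACDCACDDACDDACBCACDCACBCBCDCACBCACDCAC ⇒ BC·BC·DC·AC·BC·AC·DC·AC·DD·AC·DC·AC·BC·AC·DC·AC·BC·BC·DC·AC·BC·BC·DC·AC·DD·AC·DC·AC·BC·AC·DC·AC·DD·AC·DD·AC·BC·AC·DC·AC·DD·AC·DC·AC·BC·AC·DC·AC
    A ↦ DC
    B ↦ DD
    C ↦ AC
    D ↦ BC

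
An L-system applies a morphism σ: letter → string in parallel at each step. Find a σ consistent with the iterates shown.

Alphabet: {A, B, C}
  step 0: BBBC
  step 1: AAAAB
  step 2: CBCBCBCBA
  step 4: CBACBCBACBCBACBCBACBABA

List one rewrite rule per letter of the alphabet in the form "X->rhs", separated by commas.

  step 1 ⇒ step 2: AAAAB ⇒ CB·CB·CB·CB·A
    A ↦ CB
    B ↦ A
  step 0 ⇒ step 1: BBBC ⇒ A·A·A·AB
    C ↦ AB

A->CB, B->A, C->AB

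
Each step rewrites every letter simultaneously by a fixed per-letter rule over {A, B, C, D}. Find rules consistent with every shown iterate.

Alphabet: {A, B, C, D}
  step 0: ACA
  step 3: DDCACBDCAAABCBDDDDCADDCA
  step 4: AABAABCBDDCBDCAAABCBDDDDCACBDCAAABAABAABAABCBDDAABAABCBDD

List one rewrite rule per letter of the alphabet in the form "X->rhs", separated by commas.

  step 3 ⇒ step 4: DDCACBDCAAABCBDDDDCADDCA ⇒ AAB·AAB·CBD·D·CBD·CA·AAB·CBD·D·D·D·CA·CBD·CA·AAB·AAB·AAB·AAB·CBD·D·AAB·AAB·CBD·D
    A ↦ D
    B ↦ CA
    C ↦ CBD
    D ↦ AAB

A->D, B->CA, C->CBD, D->AAB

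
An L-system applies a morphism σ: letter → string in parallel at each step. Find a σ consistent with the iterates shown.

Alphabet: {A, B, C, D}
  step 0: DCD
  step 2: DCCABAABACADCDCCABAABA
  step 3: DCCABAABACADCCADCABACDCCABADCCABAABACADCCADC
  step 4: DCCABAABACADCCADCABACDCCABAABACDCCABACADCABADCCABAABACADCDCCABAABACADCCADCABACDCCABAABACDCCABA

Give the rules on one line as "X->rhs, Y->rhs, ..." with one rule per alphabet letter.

  step 3 ⇒ step 4: DCCABAABACADCCADCABACDCCABADCCABAABACADCCADC ⇒ DCC·ABA·ABA·C·AD·C·C·AD·C·ABA·C·DCC·ABA·ABA·C·DCC·ABA·C·AD·C·ABA·DCC·ABA·ABA·C·AD·C·DCC·ABA·ABA·C·AD·C·C·AD·C·ABA·C·DCC·ABA·ABA·C·DCC·ABA
    A ↦ C
    B ↦ AD
    C ↦ ABA
    D ↦ DCC

A->C, B->AD, C->ABA, D->DCC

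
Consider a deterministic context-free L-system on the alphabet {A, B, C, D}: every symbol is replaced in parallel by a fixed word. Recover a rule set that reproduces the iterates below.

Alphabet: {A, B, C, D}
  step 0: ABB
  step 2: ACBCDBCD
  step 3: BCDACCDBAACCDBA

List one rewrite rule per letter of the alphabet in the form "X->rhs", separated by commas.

  step 2 ⇒ step 3: ACBCDBCD ⇒ B·CD·AC·CD·BA·AC·CD·BA
    A ↦ B
    B ↦ AC
    C ↦ CD
    D ↦ BA

A->B, B->AC, C->CD, D->BA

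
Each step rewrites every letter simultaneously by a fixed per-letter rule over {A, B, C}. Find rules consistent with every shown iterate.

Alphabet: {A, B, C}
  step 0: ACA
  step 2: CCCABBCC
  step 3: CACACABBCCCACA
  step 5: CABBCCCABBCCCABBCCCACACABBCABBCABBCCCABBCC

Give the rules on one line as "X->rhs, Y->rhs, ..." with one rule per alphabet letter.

  step 2 ⇒ step 3: CCCABBCC ⇒ CA·CA·CA·BB·C·C·CA·CA
    A ↦ BB
    B ↦ C
    C ↦ CA

A->BB, B->C, C->CA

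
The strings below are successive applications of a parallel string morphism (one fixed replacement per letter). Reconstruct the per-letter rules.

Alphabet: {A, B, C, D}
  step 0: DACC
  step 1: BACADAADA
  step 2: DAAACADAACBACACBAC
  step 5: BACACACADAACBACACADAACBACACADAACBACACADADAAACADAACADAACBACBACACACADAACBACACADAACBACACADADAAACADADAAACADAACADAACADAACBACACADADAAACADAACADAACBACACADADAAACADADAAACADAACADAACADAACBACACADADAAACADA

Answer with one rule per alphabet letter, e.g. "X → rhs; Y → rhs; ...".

A->AC, B->DAA, C->ADA, D->B

  step 1 ⇒ step 2: BACADAADA ⇒ DAA·AC·ADA·AC·B·AC·AC·B·AC
    A ↦ AC
    B ↦ DAA
    C ↦ ADA
    D ↦ B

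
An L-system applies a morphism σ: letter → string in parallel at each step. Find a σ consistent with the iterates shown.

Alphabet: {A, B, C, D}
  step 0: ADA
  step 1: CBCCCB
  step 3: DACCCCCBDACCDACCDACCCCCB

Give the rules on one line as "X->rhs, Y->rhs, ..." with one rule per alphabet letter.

  step 0 ⇒ step 1: ADA ⇒ CB·CC·CB
    A ↦ CB
    D ↦ CC
    B ↦ DA  (constrained at step 1)
    C ↦ BD  (constrained at step 1)

A->CB, B->DA, C->BD, D->CC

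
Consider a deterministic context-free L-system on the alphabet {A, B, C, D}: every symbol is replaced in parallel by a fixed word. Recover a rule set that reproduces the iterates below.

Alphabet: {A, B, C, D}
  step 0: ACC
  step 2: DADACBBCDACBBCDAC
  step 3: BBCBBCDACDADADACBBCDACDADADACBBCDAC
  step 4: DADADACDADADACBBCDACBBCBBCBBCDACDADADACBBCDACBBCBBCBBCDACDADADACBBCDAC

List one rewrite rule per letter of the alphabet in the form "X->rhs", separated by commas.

  step 3 ⇒ step 4: BBCBBCDACDADADACBBCDACDADADACBBCDAC ⇒ DA·DA·DAC·DA·DA·DAC·B·BC·DAC·B·BC·B·BC·B·BC·DAC·DA·DA·DAC·B·BC·DAC·B·BC·B·BC·B·BC·DAC·DA·DA·DAC·B·BC·DAC
    A ↦ BC
    B ↦ DA
    C ↦ DAC
    D ↦ B

A->BC, B->DA, C->DAC, D->B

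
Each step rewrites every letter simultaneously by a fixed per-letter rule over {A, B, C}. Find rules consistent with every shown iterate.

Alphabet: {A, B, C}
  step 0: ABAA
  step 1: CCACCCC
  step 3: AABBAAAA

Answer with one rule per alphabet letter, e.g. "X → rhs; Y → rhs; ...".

A->CC, B->A, C->B

  step 0 ⇒ step 1: ABAA ⇒ CC·A·CC·CC
    A ↦ CC
    B ↦ A
    C ↦ B  (constrained at step 1)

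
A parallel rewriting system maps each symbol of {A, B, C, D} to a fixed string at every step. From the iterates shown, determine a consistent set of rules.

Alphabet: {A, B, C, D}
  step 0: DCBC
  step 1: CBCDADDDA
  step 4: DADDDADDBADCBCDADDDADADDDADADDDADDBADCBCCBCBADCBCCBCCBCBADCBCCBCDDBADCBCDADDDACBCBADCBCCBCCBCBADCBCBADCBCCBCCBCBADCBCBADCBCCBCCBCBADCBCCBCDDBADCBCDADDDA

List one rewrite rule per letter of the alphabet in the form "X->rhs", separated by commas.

  step 0 ⇒ step 1: DCBC ⇒ CBC·DA·DD·DA
    B ↦ DD
    C ↦ DA
    D ↦ CBC
    A ↦ BAD  (constrained at step 1)

A->BAD, B->DD, C->DA, D->CBC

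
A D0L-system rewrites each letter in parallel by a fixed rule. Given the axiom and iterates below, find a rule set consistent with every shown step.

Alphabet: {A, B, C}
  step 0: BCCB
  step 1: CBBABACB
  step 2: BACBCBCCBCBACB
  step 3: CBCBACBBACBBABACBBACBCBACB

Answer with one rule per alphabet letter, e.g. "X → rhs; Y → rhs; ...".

A->C, B->CB, C->BA

  step 2 ⇒ step 3: BACBCBCCBCBACB ⇒ CB·C·BA·CB·BA·CB·BA·BA·CB·BA·CB·C·BA·CB
    A ↦ C
    B ↦ CB
    C ↦ BA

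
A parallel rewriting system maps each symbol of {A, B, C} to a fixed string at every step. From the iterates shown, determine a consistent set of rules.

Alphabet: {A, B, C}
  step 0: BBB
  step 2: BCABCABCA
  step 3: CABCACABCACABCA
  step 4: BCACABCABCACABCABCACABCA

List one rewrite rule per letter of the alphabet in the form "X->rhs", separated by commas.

A->CA, B->CA, C->B

  step 3 ⇒ step 4: CABCACABCACABCA ⇒ B·CA·CA·B·CA·B·CA·CA·B·CA·B·CA·CA·B·CA
    A ↦ CA
    B ↦ CA
    C ↦ B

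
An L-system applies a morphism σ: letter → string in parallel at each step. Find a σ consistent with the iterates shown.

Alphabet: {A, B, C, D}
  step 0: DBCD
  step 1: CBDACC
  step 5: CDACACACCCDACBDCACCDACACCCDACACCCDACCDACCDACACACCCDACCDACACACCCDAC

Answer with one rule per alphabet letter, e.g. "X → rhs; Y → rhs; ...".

  step 0 ⇒ step 1: DBCD ⇒ C·BD·AC·C
    B ↦ BD
    C ↦ AC
    D ↦ C
    A ↦ CD  (constrained at step 1)

A->CD, B->BD, C->AC, D->C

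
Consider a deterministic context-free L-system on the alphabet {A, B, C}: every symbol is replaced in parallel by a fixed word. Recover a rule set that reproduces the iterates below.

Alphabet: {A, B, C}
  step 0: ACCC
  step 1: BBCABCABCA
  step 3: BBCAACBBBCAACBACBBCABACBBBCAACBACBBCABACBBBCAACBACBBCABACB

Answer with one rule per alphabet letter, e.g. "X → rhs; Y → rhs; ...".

  step 0 ⇒ step 1: ACCC ⇒ B·BCA·BCA·BCA
    A ↦ B
    C ↦ BCA
    B ↦ ACB  (constrained at step 1)

A->B, B->ACB, C->BCA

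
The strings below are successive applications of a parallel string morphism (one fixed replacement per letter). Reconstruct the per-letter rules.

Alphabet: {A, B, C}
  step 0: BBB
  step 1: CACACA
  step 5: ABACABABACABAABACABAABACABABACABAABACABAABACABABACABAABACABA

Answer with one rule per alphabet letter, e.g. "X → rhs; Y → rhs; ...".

  step 0 ⇒ step 1: BBB ⇒ CA·CA·CA
    B ↦ CA
    A ↦ BA  (constrained at step 1)
    C ↦ A  (constrained at step 1)

A->BA, B->CA, C->A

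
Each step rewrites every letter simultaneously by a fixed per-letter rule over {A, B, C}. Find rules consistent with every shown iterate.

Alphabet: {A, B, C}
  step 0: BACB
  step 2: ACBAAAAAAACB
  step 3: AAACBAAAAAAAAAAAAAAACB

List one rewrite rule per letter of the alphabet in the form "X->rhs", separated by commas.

A->AA, B->CB, C->A

  step 2 ⇒ step 3: ACBAAAAAAACB ⇒ AA·A·CB·AA·AA·AA·AA·AA·AA·AA·A·CB
    A ↦ AA
    B ↦ CB
    C ↦ A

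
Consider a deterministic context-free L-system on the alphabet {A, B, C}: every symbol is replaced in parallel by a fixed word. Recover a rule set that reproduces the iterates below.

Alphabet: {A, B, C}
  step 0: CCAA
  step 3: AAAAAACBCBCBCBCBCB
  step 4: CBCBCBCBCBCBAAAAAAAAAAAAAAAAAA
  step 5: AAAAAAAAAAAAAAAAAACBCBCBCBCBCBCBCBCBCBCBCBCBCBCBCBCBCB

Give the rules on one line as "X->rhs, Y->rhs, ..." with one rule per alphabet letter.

  step 4 ⇒ step 5: CBCBCBCBCBCBAAAAAAAAAAAAAAAAAA ⇒ A·AA·A·AA·A·AA·A·AA·A·AA·A·AA·CB·CB·CB·CB·CB·CB·CB·CB·CB·CB·CB·CB·CB·CB·CB·CB·CB·CB
    A ↦ CB
    B ↦ AA
    C ↦ A

A->CB, B->AA, C->A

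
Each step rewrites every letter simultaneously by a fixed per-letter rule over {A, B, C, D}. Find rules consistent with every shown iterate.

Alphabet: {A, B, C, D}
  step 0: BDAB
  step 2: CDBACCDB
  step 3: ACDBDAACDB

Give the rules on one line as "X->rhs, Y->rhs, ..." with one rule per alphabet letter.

  step 2 ⇒ step 3: CDBACCDB ⇒ A·C·DB·D·A·A·C·DB
    A ↦ D
    B ↦ DB
    C ↦ A
    D ↦ C

A->D, B->DB, C->A, D->C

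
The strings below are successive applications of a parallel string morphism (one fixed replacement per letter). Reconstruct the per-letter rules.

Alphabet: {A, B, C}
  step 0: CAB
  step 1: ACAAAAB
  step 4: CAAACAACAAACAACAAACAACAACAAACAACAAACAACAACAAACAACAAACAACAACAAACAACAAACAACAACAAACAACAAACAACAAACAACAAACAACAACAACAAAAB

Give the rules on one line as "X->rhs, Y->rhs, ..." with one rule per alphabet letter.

A->CAA, B->AAB, C->A

  step 0 ⇒ step 1: CAB ⇒ A·CAA·AAB
    A ↦ CAA
    B ↦ AAB
    C ↦ A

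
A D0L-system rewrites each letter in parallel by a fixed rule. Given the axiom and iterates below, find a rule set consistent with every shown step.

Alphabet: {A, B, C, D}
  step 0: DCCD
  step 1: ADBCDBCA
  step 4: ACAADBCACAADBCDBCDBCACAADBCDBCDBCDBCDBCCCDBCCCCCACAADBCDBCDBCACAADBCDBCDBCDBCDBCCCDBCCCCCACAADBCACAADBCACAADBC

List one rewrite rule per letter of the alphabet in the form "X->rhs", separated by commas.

  step 0 ⇒ step 1: DCCD ⇒ A·DBC·DBC·A
    C ↦ DBC
    D ↦ A
    A ↦ CC  (constrained at step 1)
    B ↦ CAA  (constrained at step 1)

A->CC, B->CAA, C->DBC, D->A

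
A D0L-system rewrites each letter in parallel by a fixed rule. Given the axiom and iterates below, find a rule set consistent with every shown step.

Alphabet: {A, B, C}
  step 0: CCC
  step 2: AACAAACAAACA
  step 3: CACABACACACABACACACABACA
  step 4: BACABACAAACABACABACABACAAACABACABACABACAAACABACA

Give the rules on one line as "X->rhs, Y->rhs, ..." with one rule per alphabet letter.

A->CA, B->AA, C->BA

  step 3 ⇒ step 4: CACABACACACABACACACABACA ⇒ BA·CA·BA·CA·AA·CA·BA·CA·BA·CA·BA·CA·AA·CA·BA·CA·BA·CA·BA·CA·AA·CA·BA·CA
    A ↦ CA
    B ↦ AA
    C ↦ BA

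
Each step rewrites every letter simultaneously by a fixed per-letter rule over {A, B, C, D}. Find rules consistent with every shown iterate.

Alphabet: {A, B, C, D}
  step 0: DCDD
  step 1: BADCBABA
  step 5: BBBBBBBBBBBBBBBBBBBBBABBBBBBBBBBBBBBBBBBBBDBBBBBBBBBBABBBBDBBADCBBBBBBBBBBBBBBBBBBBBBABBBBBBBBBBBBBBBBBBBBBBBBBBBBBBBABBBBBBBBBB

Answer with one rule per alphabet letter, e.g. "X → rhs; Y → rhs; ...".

A->DB, B->BB, C->DC, D->BA

  step 0 ⇒ step 1: DCDD ⇒ BA·DC·BA·BA
    C ↦ DC
    D ↦ BA
    A ↦ DB  (constrained at step 1)
    B ↦ BB  (constrained at step 1)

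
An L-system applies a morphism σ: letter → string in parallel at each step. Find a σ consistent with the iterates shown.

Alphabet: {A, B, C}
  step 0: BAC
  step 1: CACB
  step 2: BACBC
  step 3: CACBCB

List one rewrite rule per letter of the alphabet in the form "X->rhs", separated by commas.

A->AC, B->C, C->B

  step 2 ⇒ step 3: BACBC ⇒ C·AC·B·C·B
    A ↦ AC
    B ↦ C
    C ↦ B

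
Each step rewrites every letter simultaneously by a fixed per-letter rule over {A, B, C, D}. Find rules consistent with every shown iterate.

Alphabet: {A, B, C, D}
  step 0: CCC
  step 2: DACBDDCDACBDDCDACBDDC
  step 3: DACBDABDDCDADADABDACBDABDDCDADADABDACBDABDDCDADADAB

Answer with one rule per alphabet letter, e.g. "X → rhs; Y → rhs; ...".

  step 2 ⇒ step 3: DACBDDCDACBDDCDACBDDC ⇒ DA·CB·DAB·DDC·DA·DA·DAB·DA·CB·DAB·DDC·DA·DA·DAB·DA·CB·DAB·DDC·DA·DA·DAB
    A ↦ CB
    B ↦ DDC
    C ↦ DAB
    D ↦ DA

A->CB, B->DDC, C->DAB, D->DA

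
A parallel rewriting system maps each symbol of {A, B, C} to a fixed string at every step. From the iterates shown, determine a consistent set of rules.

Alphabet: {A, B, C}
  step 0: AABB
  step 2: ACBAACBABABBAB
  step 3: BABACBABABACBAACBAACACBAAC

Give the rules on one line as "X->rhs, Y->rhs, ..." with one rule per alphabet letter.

  step 2 ⇒ step 3: ACBAACBABABBAB ⇒ BA·B·AC·BA·BA·B·AC·BA·AC·BA·AC·AC·BA·AC
    A ↦ BA
    B ↦ AC
    C ↦ B

A->BA, B->AC, C->B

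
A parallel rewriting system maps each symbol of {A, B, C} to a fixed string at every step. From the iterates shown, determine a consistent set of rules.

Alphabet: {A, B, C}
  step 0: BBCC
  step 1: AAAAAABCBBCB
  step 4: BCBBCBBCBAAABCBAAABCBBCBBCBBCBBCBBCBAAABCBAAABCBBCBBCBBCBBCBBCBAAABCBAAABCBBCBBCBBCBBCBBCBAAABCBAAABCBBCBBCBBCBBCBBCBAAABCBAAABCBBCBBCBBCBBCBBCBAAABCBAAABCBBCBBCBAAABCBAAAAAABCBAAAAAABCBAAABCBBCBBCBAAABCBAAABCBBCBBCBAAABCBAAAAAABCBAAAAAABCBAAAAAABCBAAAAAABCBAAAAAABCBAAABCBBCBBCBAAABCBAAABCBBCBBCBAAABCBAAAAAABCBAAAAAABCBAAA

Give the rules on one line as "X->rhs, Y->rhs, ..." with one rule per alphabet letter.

A->BCB, B->AAA, C->BCB

  step 0 ⇒ step 1: BBCC ⇒ AAA·AAA·BCB·BCB
    B ↦ AAA
    C ↦ BCB
    A ↦ BCB  (constrained at step 1)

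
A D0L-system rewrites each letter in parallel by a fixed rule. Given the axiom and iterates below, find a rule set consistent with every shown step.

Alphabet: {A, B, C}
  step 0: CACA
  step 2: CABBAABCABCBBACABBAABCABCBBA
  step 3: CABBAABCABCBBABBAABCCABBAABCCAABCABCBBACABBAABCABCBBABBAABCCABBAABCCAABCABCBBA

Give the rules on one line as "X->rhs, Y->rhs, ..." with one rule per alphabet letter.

  step 2 ⇒ step 3: CABBAABCABCBBACABBAABCABCBBA ⇒ CA·BBA·ABC·ABC·BBA·BBA·ABC·CA·BBA·ABC·CA·ABC·ABC·BBA·CA·BBA·ABC·ABC·BBA·BBA·ABC·CA·BBA·ABC·CA·ABC·ABC·BBA
    A ↦ BBA
    B ↦ ABC
    C ↦ CA

A->BBA, B->ABC, C->CA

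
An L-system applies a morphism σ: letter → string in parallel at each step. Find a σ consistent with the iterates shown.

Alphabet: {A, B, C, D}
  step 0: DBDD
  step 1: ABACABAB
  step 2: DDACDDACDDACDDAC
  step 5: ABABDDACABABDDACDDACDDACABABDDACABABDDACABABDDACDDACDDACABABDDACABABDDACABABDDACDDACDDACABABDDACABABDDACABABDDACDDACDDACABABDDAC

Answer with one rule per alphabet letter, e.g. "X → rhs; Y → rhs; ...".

  step 1 ⇒ step 2: ABACABAB ⇒ DD·AC·DD·AC·DD·AC·DD·AC
    A ↦ DD
    B ↦ AC
    C ↦ AC
  step 0 ⇒ step 1: DBDD ⇒ AB·AC·AB·AB
    D ↦ AB

A->DD, B->AC, C->AC, D->AB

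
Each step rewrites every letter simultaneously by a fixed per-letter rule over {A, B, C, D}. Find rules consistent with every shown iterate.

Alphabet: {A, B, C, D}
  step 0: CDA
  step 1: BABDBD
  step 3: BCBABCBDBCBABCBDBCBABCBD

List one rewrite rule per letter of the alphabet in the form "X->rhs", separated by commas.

  step 0 ⇒ step 1: CDA ⇒ BA·BD·BD
    A ↦ BD
    C ↦ BA
    D ↦ BD
    B ↦ BC  (constrained at step 1)

A->BD, B->BC, C->BA, D->BD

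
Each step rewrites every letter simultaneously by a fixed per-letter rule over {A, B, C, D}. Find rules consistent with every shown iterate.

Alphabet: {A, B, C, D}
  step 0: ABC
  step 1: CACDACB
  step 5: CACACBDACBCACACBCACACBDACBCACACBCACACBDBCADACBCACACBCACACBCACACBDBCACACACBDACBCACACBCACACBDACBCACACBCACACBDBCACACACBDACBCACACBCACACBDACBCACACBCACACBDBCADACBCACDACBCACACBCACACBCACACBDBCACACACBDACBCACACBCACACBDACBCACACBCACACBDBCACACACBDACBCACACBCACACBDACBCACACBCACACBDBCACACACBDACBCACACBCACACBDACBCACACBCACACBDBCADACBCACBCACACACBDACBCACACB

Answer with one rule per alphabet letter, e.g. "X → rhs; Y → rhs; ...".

A->CAC, B->D, C->ACB, D->BCA

  step 0 ⇒ step 1: ABC ⇒ CAC·D·ACB
    A ↦ CAC
    B ↦ D
    C ↦ ACB
    D ↦ BCA  (constrained at step 1)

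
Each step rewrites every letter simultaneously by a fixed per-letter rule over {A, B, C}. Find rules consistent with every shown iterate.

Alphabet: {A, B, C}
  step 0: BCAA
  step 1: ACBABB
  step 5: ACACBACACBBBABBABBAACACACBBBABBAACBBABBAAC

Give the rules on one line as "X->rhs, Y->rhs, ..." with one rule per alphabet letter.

  step 0 ⇒ step 1: BCAA ⇒ AC·BA·B·B
    A ↦ B
    B ↦ AC
    C ↦ BA

A->B, B->AC, C->BA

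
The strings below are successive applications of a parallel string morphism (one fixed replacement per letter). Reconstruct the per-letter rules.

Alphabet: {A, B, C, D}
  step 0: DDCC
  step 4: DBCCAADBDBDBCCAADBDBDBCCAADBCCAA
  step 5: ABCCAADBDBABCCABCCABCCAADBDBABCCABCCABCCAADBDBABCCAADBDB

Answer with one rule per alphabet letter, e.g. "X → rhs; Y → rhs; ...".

A->DB, B->CC, C->A, D->AB

  step 4 ⇒ step 5: DBCCAADBDBDBCCAADBDBDBCCAADBCCAA ⇒ AB·CC·A·A·DB·DB·AB·CC·AB·CC·AB·CC·A·A·DB·DB·AB·CC·AB·CC·AB·CC·A·A·DB·DB·AB·CC·A·A·DB·DB
    A ↦ DB
    B ↦ CC
    C ↦ A
    D ↦ AB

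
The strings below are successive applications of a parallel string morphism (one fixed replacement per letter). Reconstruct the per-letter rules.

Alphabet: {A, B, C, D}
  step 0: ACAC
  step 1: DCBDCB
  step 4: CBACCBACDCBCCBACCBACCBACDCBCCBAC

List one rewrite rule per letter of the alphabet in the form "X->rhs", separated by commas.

  step 0 ⇒ step 1: ACAC ⇒ D·CB·D·CB
    A ↦ D
    C ↦ CB
    B ↦ AC  (constrained at step 1)
    D ↦ C  (constrained at step 1)

A->D, B->AC, C->CB, D->C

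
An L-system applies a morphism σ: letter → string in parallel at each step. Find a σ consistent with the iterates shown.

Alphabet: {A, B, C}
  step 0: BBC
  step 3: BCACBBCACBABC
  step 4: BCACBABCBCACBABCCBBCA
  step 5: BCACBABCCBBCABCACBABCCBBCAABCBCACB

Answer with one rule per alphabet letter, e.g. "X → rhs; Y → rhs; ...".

  step 4 ⇒ step 5: BCACBABCBCACBABCCBBCA ⇒ BC·A·CB·A·BC·CB·BC·A·BC·A·CB·A·BC·CB·BC·A·A·BC·BC·A·CB
    A ↦ CB
    B ↦ BC
    C ↦ A

A->CB, B->BC, C->A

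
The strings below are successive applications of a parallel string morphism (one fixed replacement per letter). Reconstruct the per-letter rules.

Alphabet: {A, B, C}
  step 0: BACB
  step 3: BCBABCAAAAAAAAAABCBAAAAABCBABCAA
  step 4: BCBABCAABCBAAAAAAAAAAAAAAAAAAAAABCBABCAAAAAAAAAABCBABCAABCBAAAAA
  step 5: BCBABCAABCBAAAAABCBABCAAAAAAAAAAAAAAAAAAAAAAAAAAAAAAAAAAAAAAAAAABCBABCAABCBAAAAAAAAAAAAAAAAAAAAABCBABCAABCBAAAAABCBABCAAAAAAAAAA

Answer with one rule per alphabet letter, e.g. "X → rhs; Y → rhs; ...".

A->AA, B->BC, C->BA

  step 4 ⇒ step 5: BCBABCAABCBAAAAAAAAAAAAAAAAAAAAABCBABCAAAAAAAAAABCBABCAABCBAAAAA ⇒ BC·BA·BC·AA·BC·BA·AA·AA·BC·BA·BC·AA·AA·AA·AA·AA·AA·AA·AA·AA·AA·AA·AA·AA·AA·AA·AA·AA·AA·AA·AA·AA·BC·BA·BC·AA·BC·BA·AA·AA·AA·AA·AA·AA·AA·AA·AA·AA·BC·BA·BC·AA·BC·BA·AA·AA·BC·BA·BC·AA·AA·AA·AA·AA
    A ↦ AA
    B ↦ BC
    C ↦ BA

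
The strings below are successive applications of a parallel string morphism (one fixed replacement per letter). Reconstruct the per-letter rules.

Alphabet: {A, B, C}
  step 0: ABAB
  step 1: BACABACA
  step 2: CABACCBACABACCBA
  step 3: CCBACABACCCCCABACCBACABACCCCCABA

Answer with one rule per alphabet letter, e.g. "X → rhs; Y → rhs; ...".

A->BA, B->CA, C->CC

  step 2 ⇒ step 3: CABACCBACABACCBA ⇒ CC·BA·CA·BA·CC·CC·CA·BA·CC·BA·CA·BA·CC·CC·CA·BA
    A ↦ BA
    B ↦ CA
    C ↦ CC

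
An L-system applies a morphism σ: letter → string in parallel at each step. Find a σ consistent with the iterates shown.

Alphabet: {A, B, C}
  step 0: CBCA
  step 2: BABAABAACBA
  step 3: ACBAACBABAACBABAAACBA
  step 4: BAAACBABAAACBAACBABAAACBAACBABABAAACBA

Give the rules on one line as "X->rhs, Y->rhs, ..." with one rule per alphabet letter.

A->BA, B->AC, C->A

  step 3 ⇒ step 4: ACBAACBABAACBABAAACBA ⇒ BA·A·AC·BA·BA·A·AC·BA·AC·BA·BA·A·AC·BA·AC·BA·BA·BA·A·AC·BA
    A ↦ BA
    B ↦ AC
    C ↦ A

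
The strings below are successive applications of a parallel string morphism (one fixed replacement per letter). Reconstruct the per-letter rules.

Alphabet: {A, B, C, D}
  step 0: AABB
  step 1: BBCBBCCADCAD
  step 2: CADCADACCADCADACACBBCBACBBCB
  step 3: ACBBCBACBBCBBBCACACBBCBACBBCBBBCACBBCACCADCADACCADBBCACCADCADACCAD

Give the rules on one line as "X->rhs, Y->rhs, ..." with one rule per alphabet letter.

A->BBC, B->CAD, C->AC, D->B

  step 2 ⇒ step 3: CADCADACCADCADACACBBCBACBBCB ⇒ AC·BBC·B·AC·BBC·B·BBC·AC·AC·BBC·B·AC·BBC·B·BBC·AC·BBC·AC·CAD·CAD·AC·CAD·BBC·AC·CAD·CAD·AC·CAD
    A ↦ BBC
    B ↦ CAD
    C ↦ AC
    D ↦ B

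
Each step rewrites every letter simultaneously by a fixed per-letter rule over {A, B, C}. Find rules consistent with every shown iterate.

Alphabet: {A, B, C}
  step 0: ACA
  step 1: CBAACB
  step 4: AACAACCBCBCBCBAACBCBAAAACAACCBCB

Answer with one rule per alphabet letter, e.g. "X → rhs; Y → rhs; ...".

A->CB, B->C, C->AA

  step 0 ⇒ step 1: ACA ⇒ CB·AA·CB
    A ↦ CB
    C ↦ AA
    B ↦ C  (constrained at step 1)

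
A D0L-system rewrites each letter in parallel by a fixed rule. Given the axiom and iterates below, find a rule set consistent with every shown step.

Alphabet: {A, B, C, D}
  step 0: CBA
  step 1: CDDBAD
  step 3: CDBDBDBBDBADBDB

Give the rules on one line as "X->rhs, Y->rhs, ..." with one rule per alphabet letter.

  step 0 ⇒ step 1: CBA ⇒ CD·DB·AD
    A ↦ AD
    B ↦ DB
    C ↦ CD
    D ↦ B  (constrained at step 1)

A->AD, B->DB, C->CD, D->B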